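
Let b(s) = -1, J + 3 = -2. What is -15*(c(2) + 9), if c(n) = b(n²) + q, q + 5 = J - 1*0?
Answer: 30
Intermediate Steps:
J = -5 (J = -3 - 2 = -5)
q = -10 (q = -5 + (-5 - 1*0) = -5 + (-5 + 0) = -5 - 5 = -10)
c(n) = -11 (c(n) = -1 - 10 = -11)
-15*(c(2) + 9) = -15*(-11 + 9) = -15*(-2) = 30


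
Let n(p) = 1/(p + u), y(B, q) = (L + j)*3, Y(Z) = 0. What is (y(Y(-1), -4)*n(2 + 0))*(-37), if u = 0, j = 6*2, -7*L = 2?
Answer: -4551/7 ≈ -650.14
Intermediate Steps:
L = -2/7 (L = -1/7*2 = -2/7 ≈ -0.28571)
j = 12
y(B, q) = 246/7 (y(B, q) = (-2/7 + 12)*3 = (82/7)*3 = 246/7)
n(p) = 1/p (n(p) = 1/(p + 0) = 1/p)
(y(Y(-1), -4)*n(2 + 0))*(-37) = (246/(7*(2 + 0)))*(-37) = ((246/7)/2)*(-37) = ((246/7)*(1/2))*(-37) = (123/7)*(-37) = -4551/7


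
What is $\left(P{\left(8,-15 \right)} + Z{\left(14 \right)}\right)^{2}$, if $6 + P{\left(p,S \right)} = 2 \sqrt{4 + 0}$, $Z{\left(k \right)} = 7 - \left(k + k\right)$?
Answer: $529$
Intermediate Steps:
$Z{\left(k \right)} = 7 - 2 k$
$P{\left(p,S \right)} = -2$ ($P{\left(p,S \right)} = -6 + 2 \sqrt{4 + 0} = -6 + 2 \sqrt{4} = -6 + 2 \cdot 2 = -6 + 4 = -2$)
$\left(P{\left(8,-15 \right)} + Z{\left(14 \right)}\right)^{2} = \left(-2 + \left(7 - 28\right)\right)^{2} = \left(-2 - 21\right)^{2} = \left(-23\right)^{2} = 529$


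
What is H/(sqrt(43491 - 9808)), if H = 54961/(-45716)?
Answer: -54961*sqrt(33683)/1539852028 ≈ -0.0065506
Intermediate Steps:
H = -54961/45716 (H = 54961*(-1/45716) = -54961/45716 ≈ -1.2022)
H/(sqrt(43491 - 9808)) = -54961/(45716*sqrt(43491 - 9808)) = -54961*sqrt(33683)/33683/45716 = -54961*sqrt(33683)/1539852028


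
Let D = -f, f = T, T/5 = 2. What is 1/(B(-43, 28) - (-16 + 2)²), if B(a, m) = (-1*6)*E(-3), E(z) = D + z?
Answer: -1/118 ≈ -0.0084746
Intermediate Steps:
T = 10 (T = 5*2 = 10)
f = 10
D = -10 (D = -1*10 = -10)
E(z) = -10 + z
B(a, m) = 78 (B(a, m) = (-1*6)*(-10 - 3) = -6*(-13) = 78)
1/(B(-43, 28) - (-16 + 2)²) = 1/(78 - (-16 + 2)²) = 1/(78 - 1*(-14)²) = 1/(78 - 1*196) = 1/(78 - 196) = 1/(-118) = -1/118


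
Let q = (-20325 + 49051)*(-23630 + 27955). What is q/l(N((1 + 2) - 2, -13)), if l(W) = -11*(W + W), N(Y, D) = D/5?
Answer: 310599875/143 ≈ 2.1720e+6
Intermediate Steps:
N(Y, D) = D/5 (N(Y, D) = D*(⅕) = D/5)
q = 124239950 (q = 28726*4325 = 124239950)
l(W) = -22*W
q/l(N((1 + 2) - 2, -13)) = 124239950/((-22*(-13)/5)) = 124239950/((-22*(-13/5))) = 124239950/(286/5) = 124239950*(5/286) = 310599875/143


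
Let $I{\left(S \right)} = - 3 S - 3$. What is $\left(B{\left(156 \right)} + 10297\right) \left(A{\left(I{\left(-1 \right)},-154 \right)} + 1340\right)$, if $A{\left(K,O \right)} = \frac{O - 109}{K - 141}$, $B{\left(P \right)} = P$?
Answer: $\frac{1977738959}{141} \approx 1.4027 \cdot 10^{7}$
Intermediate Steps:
$I{\left(S \right)} = -3 - 3 S$
$A{\left(K,O \right)} = \frac{-109 + O}{-141 + K}$
$\left(B{\left(156 \right)} + 10297\right) \left(A{\left(I{\left(-1 \right)},-154 \right)} + 1340\right) = \left(156 + 10297\right) \left(\frac{-109 - 154}{-141 - 0} + 1340\right) = 10453 \left(\frac{1}{-141 + \left(-3 + 3\right)} \left(-263\right) + 1340\right) = 10453 \left(\frac{1}{-141 + 0} \left(-263\right) + 1340\right) = 10453 \left(\frac{1}{-141} \left(-263\right) + 1340\right) = 10453 \left(\left(- \frac{1}{141}\right) \left(-263\right) + 1340\right) = 10453 \left(\frac{263}{141} + 1340\right) = 10453 \cdot \frac{189203}{141} = \frac{1977738959}{141}$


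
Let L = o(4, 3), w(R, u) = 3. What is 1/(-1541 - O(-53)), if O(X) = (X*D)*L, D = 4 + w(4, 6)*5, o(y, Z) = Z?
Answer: 1/1480 ≈ 0.00067568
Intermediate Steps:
L = 3
D = 19 (D = 4 + 3*5 = 4 + 15 = 19)
O(X) = 57*X (O(X) = (X*19)*3 = (19*X)*3 = 57*X)
1/(-1541 - O(-53)) = 1/(-1541 - 57*(-53)) = 1/(-1541 - 1*(-3021)) = 1/(-1541 + 3021) = 1/1480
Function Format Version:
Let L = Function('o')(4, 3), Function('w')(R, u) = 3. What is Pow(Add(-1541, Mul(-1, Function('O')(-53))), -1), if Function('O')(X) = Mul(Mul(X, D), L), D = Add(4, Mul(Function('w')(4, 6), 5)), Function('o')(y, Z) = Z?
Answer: Rational(1, 1480) ≈ 0.00067568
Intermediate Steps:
L = 3
D = 19 (D = Add(4, Mul(3, 5)) = Add(4, 15) = 19)
Function('O')(X) = Mul(57, X) (Function('O')(X) = Mul(Mul(X, 19), 3) = Mul(Mul(19, X), 3) = Mul(57, X))
Pow(Add(-1541, Mul(-1, Function('O')(-53))), -1) = Pow(Add(-1541, Mul(-1, Mul(57, -53))), -1) = Pow(Add(-1541, Mul(-1, -3021)), -1) = Pow(Add(-1541, 3021), -1) = Pow(1480, -1) = Rational(1, 1480)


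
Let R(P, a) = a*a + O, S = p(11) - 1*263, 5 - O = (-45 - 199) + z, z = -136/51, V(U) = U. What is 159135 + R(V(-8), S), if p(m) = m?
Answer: 668672/3 ≈ 2.2289e+5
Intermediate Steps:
z = -8/3 (z = -136*1/51 = -8/3 ≈ -2.6667)
O = 755/3 (O = 5 - ((-45 - 199) - 8/3) = 5 - (-244 - 8/3) = 5 - 1*(-740/3) = 5 + 740/3 = 755/3 ≈ 251.67)
S = -252 (S = 11 - 1*263 = 11 - 263 = -252)
R(P, a) = 755/3 + a² (R(P, a) = a*a + 755/3 = a² + 755/3 = 755/3 + a²)
159135 + R(V(-8), S) = 159135 + (755/3 + (-252)²) = 159135 + (755/3 + 63504) = 159135 + 191267/3 = 668672/3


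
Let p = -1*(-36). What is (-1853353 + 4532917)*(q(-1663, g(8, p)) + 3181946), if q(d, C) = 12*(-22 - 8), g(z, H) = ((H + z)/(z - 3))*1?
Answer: 8525263308504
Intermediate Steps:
p = 36
g(z, H) = (H + z)/(-3 + z) (g(z, H) = ((H + z)/(-3 + z))*1 = (H + z)/(-3 + z))
q(d, C) = -360 (q(d, C) = 12*(-30) = -360)
(-1853353 + 4532917)*(q(-1663, g(8, p)) + 3181946) = (-1853353 + 4532917)*(-360 + 3181946) = 2679564*3181586 = 8525263308504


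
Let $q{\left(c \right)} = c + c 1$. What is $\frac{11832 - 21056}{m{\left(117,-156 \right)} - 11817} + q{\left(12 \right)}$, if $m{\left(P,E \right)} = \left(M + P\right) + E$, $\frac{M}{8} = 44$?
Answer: $\frac{35665}{1438} \approx 24.802$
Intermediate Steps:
$M = 352$ ($M = 8 \cdot 44 = 352$)
$m{\left(P,E \right)} = 352 + E + P$ ($m{\left(P,E \right)} = \left(352 + P\right) + E = 352 + E + P$)
$q{\left(c \right)} = 2 c$ ($q{\left(c \right)} = c + c = 2 c$)
$\frac{11832 - 21056}{m{\left(117,-156 \right)} - 11817} + q{\left(12 \right)} = \frac{11832 - 21056}{\left(352 - 156 + 117\right) - 11817} + 2 \cdot 12 = - \frac{9224}{313 - 11817} + 24 = - \frac{9224}{-11504} + 24 = \left(-9224\right) \left(- \frac{1}{11504}\right) + 24 = \frac{1153}{1438} + 24 = \frac{35665}{1438}$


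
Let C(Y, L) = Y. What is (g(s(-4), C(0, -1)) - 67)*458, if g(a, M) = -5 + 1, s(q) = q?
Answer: -32518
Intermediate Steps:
g(a, M) = -4
(g(s(-4), C(0, -1)) - 67)*458 = (-4 - 67)*458 = -71*458 = -32518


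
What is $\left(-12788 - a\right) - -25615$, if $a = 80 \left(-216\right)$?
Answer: $30107$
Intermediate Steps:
$a = -17280$
$\left(-12788 - a\right) - -25615 = \left(-12788 - -17280\right) - -25615 = \left(-12788 + 17280\right) + 25615 = 4492 + 25615 = 30107$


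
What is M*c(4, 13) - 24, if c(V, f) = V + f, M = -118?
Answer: -2030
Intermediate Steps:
M*c(4, 13) - 24 = -118*(4 + 13) - 24 = -118*17 - 24 = -2006 - 24 = -2030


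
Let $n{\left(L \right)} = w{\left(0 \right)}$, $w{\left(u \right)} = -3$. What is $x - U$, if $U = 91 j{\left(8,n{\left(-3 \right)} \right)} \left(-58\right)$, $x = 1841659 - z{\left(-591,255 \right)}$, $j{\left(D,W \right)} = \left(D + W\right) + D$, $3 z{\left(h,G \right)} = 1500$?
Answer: $1909773$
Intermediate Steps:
$n{\left(L \right)} = -3$
$z{\left(h,G \right)} = 500$ ($z{\left(h,G \right)} = \frac{1}{3} \cdot 1500 = 500$)
$j{\left(D,W \right)} = W + 2 D$
$x = 1841159$ ($x = 1841659 - 500 = 1841159$)
$U = -68614$ ($U = 91 \left(-3 + 2 \cdot 8\right) \left(-58\right) = 91 \left(-3 + 16\right) \left(-58\right) = 91 \cdot 13 \left(-58\right) = 1183 \left(-58\right) = -68614$)
$x - U = 1841159 - -68614 = 1841159 + 68614 = 1909773$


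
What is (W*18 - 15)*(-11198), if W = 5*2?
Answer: -1847670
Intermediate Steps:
W = 10
(W*18 - 15)*(-11198) = (10*18 - 15)*(-11198) = (180 - 15)*(-11198) = 165*(-11198) = -1847670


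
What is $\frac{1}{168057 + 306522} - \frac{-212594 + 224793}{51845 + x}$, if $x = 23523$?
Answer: $- \frac{5789313853}{35768070072} \approx -0.16186$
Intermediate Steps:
$\frac{1}{168057 + 306522} - \frac{-212594 + 224793}{51845 + x} = \frac{1}{168057 + 306522} - \frac{-212594 + 224793}{51845 + 23523} = \frac{1}{474579} - \frac{12199}{75368} = - \frac{5789313853}{35768070072}$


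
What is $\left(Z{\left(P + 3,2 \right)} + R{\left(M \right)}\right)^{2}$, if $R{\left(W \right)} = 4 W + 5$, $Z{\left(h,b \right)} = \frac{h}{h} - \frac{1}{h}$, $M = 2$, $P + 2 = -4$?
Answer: $\frac{1849}{9} \approx 205.44$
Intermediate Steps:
$P = -6$ ($P = -2 - 4 = -6$)
$Z{\left(h,b \right)} = 1 - \frac{1}{h}$
$R{\left(W \right)} = 5 + 4 W$
$\left(Z{\left(P + 3,2 \right)} + R{\left(M \right)}\right)^{2} = \left(\frac{-1 + \left(-6 + 3\right)}{-6 + 3} + \left(5 + 4 \cdot 2\right)\right)^{2} = \left(\frac{-1 - 3}{-3} + \left(5 + 8\right)\right)^{2} = \left(\left(- \frac{1}{3}\right) \left(-4\right) + 13\right)^{2} = \left(\frac{4}{3} + 13\right)^{2} = \left(\frac{43}{3}\right)^{2} = \frac{1849}{9}$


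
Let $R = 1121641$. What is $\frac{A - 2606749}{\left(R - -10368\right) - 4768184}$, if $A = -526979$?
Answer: $\frac{3133728}{3636175} \approx 0.86182$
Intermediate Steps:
$\frac{A - 2606749}{\left(R - -10368\right) - 4768184} = \frac{-526979 - 2606749}{\left(1121641 - -10368\right) - 4768184} = - \frac{3133728}{\left(1121641 + 10368\right) - 4768184} = - \frac{3133728}{1132009 - 4768184} = - \frac{3133728}{-3636175} = \left(-3133728\right) \left(- \frac{1}{3636175}\right) = \frac{3133728}{3636175}$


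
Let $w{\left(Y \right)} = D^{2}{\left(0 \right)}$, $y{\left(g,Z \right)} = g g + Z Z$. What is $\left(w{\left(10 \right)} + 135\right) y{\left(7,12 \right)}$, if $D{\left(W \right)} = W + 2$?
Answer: $26827$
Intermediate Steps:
$D{\left(W \right)} = 2 + W$
$y{\left(g,Z \right)} = Z^{2} + g^{2}$ ($y{\left(g,Z \right)} = g^{2} + Z^{2} = Z^{2} + g^{2}$)
$w{\left(Y \right)} = 4$ ($w{\left(Y \right)} = \left(2 + 0\right)^{2} = 2^{2} = 4$)
$\left(w{\left(10 \right)} + 135\right) y{\left(7,12 \right)} = \left(4 + 135\right) \left(12^{2} + 7^{2}\right) = 139 \left(144 + 49\right) = 139 \cdot 193 = 26827$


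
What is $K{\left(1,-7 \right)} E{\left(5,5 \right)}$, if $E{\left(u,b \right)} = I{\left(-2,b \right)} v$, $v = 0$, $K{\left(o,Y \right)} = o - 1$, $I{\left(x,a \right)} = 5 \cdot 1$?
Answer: $0$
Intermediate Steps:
$I{\left(x,a \right)} = 5$
$K{\left(o,Y \right)} = -1 + o$
$E{\left(u,b \right)} = 0$ ($E{\left(u,b \right)} = 5 \cdot 0 = 0$)
$K{\left(1,-7 \right)} E{\left(5,5 \right)} = \left(-1 + 1\right) 0 = 0 \cdot 0 = 0$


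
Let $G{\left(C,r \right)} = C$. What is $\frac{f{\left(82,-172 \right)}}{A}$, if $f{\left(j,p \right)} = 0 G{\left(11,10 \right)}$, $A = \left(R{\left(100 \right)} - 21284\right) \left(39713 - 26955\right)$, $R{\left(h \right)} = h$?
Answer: $0$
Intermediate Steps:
$A = -270265472$ ($A = \left(100 - 21284\right) \left(39713 - 26955\right) = - 21184 \left(39713 - 26955\right) = \left(-21184\right) 12758 = -270265472$)
$f{\left(j,p \right)} = 0$ ($f{\left(j,p \right)} = 0 \cdot 11 = 0$)
$\frac{f{\left(82,-172 \right)}}{A} = \frac{0}{-270265472} = 0 \left(- \frac{1}{270265472}\right) = 0$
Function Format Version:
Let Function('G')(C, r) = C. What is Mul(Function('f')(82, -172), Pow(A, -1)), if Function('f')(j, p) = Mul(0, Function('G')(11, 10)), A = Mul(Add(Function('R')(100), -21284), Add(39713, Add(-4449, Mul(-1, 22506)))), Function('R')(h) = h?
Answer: 0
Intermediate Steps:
A = -270265472 (A = Mul(Add(100, -21284), Add(39713, Add(-4449, Mul(-1, 22506)))) = Mul(-21184, Add(39713, Add(-4449, -22506))) = Mul(-21184, Add(39713, -26955)) = Mul(-21184, 12758) = -270265472)
Function('f')(j, p) = 0 (Function('f')(j, p) = Mul(0, 11) = 0)
Mul(Function('f')(82, -172), Pow(A, -1)) = Mul(0, Pow(-270265472, -1)) = Mul(0, Rational(-1, 270265472)) = 0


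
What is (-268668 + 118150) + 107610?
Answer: -42908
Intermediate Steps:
(-268668 + 118150) + 107610 = -150518 + 107610 = -42908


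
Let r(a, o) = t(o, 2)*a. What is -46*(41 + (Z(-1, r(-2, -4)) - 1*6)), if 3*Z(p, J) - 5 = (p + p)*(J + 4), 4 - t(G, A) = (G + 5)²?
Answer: -1748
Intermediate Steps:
t(G, A) = 4 - (5 + G)² (t(G, A) = 4 - (G + 5)² = 4 - (5 + G)²)
r(a, o) = a*(4 - (5 + o)²) (r(a, o) = (4 - (5 + o)²)*a = a*(4 - (5 + o)²))
Z(p, J) = 5/3 + 2*p*(4 + J)/3 (Z(p, J) = 5/3 + ((p + p)*(J + 4))/3 = 5/3 + ((2*p)*(4 + J))/3 = 5/3 + (2*p*(4 + J))/3 = 5/3 + 2*p*(4 + J)/3)
-46*(41 + (Z(-1, r(-2, -4)) - 1*6)) = -46*(41 + ((5/3 + (8/3)*(-1) + (⅔)*(-1*(-2)*(-4 + (5 - 4)²))*(-1)) - 1*6)) = -46*(41 + ((5/3 - 8/3 + (⅔)*(-1*(-2)*(-4 + 1²))*(-1)) - 6)) = -46*(41 + ((5/3 - 8/3 + (⅔)*(-1*(-2)*(-4 + 1))*(-1)) - 6)) = -46*(41 + ((5/3 - 8/3 + (⅔)*(-1*(-2)*(-3))*(-1)) - 6)) = -46*(41 + ((5/3 - 8/3 + (⅔)*(-6)*(-1)) - 6)) = -46*(41 + ((5/3 - 8/3 + 4) - 6)) = -46*(41 + (3 - 6)) = -46*(41 - 3) = -46*38 = -1748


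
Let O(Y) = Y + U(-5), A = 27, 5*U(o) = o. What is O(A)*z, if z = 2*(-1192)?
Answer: -61984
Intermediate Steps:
U(o) = o/5
z = -2384
O(Y) = -1 + Y (O(Y) = Y + (⅕)*(-5) = Y - 1 = -1 + Y)
O(A)*z = (-1 + 27)*(-2384) = 26*(-2384) = -61984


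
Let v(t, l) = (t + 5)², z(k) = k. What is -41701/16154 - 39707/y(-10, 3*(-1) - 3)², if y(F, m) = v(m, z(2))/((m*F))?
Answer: -2309136802501/16154 ≈ -1.4295e+8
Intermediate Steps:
v(t, l) = (5 + t)²
y(F, m) = (5 + m)²/(F*m) (y(F, m) = (5 + m)²/((m*F)) = (5 + m)²/((F*m)) = (5 + m)²*(1/(F*m)) = (5 + m)²/(F*m))
-41701/16154 - 39707/y(-10, 3*(-1) - 3)² = -41701/16154 - 39707*100*(3*(-1) - 3)²/(5 + (3*(-1) - 3))⁴ = -41701*1/16154 - 39707*100*(-3 - 3)²/(5 + (-3 - 3))⁴ = -41701/16154 - 39707*3600/(5 - 6)⁴ = -41701/16154 - 39707/((-⅒*(-⅙)*(-1)²)²) = -41701/16154 - 39707/((-⅒*(-⅙)*1)²) = -41701/16154 - 39707/((1/60)²) = -41701/16154 - 39707/1/3600 = -41701/16154 - 39707*3600 = -41701/16154 - 142945200 = -2309136802501/16154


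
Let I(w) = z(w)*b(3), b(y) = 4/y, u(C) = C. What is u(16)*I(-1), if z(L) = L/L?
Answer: 64/3 ≈ 21.333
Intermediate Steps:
z(L) = 1
I(w) = 4/3 (I(w) = 1*(4/3) = 4/3)
u(16)*I(-1) = 16*(4/3) = 64/3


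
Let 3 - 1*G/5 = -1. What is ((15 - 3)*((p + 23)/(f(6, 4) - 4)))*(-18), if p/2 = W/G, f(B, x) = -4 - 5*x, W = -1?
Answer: 6183/35 ≈ 176.66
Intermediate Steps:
G = 20 (G = 15 - 5*(-1) = 15 + 5 = 20)
p = -1/10 (p = 2*(-1/20) = -1/10 ≈ -0.10000)
((15 - 3)*((p + 23)/(f(6, 4) - 4)))*(-18) = ((15 - 3)*((-1/10 + 23)/((-4 - 5*4) - 4)))*(-18) = (12*(229/(10*((-4 - 20) - 4))))*(-18) = (12*(229/(10*(-24 - 4))))*(-18) = (12*((229/10)/(-28)))*(-18) = (12*((229/10)*(-1/28)))*(-18) = (12*(-229/280))*(-18) = -687/70*(-18) = 6183/35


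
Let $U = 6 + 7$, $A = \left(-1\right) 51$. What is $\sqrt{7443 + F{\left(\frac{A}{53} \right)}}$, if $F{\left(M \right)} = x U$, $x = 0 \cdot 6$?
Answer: $3 \sqrt{827} \approx 86.273$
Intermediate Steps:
$x = 0$
$A = -51$
$U = 13$
$F{\left(M \right)} = 0$ ($F{\left(M \right)} = 0 \cdot 13 = 0$)
$\sqrt{7443 + F{\left(\frac{A}{53} \right)}} = \sqrt{7443 + 0} = \sqrt{7443} = 3 \sqrt{827}$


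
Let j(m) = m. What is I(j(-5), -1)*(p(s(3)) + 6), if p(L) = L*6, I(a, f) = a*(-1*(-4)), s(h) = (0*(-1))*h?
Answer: -120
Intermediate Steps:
s(h) = 0 (s(h) = 0*h = 0)
I(a, f) = 4*a (I(a, f) = a*4 = 4*a)
p(L) = 6*L
I(j(-5), -1)*(p(s(3)) + 6) = (4*(-5))*(6*0 + 6) = -20*(0 + 6) = -20*6 = -120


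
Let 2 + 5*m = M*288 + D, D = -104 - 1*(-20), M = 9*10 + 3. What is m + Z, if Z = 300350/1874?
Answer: 25766901/4685 ≈ 5499.9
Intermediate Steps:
Z = 150175/937 (Z = 300350*(1/1874) = 150175/937 ≈ 160.27)
M = 93 (M = 90 + 3 = 93)
D = -84 (D = -104 + 20 = -84)
m = 26698/5 (m = -2/5 + (93*288 - 84)/5 = -2/5 + (26784 - 84)/5 = -2/5 + (1/5)*26700 = -2/5 + 5340 = 26698/5 ≈ 5339.6)
m + Z = 26698/5 + 150175/937 = 25766901/4685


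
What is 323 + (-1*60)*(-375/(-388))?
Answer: 25706/97 ≈ 265.01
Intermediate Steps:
323 + (-1*60)*(-375/(-388)) = 323 - (-22500)*(-1)/388 = 323 - 60*375/388 = 323 - 5625/97 = 25706/97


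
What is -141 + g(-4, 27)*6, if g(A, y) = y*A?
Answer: -789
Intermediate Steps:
g(A, y) = A*y
-141 + g(-4, 27)*6 = -141 - 4*27*6 = -141 - 108*6 = -141 - 648 = -789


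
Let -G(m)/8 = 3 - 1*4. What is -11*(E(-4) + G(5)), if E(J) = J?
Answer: -44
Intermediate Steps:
G(m) = 8 (G(m) = -8*(3 - 1*4) = -8*(3 - 4) = -8*(-1) = 8)
-11*(E(-4) + G(5)) = -11*(-4 + 8) = -11*4 = -44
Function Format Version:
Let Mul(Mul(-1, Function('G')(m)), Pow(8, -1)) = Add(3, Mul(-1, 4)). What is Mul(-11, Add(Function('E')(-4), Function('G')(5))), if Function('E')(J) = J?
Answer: -44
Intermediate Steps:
Function('G')(m) = 8 (Function('G')(m) = Mul(-8, Add(3, Mul(-1, 4))) = Mul(-8, Add(3, -4)) = Mul(-8, -1) = 8)
Mul(-11, Add(Function('E')(-4), Function('G')(5))) = Mul(-11, Add(-4, 8)) = Mul(-11, 4) = -44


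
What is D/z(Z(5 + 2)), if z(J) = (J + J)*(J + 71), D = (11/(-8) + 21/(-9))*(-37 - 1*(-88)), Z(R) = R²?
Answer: -1513/94080 ≈ -0.016082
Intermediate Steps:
D = -1513/8 (D = (11*(-⅛) + 21*(-⅑))*(-37 + 88) = (-11/8 - 7/3)*51 = -89/24*51 = -1513/8 ≈ -189.13)
z(J) = 2*J*(71 + J) (z(J) = (2*J)*(71 + J) = 2*J*(71 + J))
D/z(Z(5 + 2)) = -1513*1/(2*(5 + 2)²*(71 + (5 + 2)²))/8 = -1513*1/(98*(71 + 7²))/8 = -1513*1/(98*(71 + 49))/8 = -1513/(8*(2*49*120)) = -1513/8/11760 = -1513/8*1/11760 = -1513/94080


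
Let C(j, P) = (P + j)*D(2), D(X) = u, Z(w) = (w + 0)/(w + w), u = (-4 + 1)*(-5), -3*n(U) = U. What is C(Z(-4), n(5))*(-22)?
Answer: 385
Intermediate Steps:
n(U) = -U/3
u = 15 (u = -3*(-5) = 15)
Z(w) = ½ (Z(w) = w/((2*w)) = w*(1/(2*w)) = ½)
D(X) = 15
C(j, P) = 15*P + 15*j (C(j, P) = (P + j)*15 = 15*P + 15*j)
C(Z(-4), n(5))*(-22) = (15*(-⅓*5) + 15*(½))*(-22) = (15*(-5/3) + 15/2)*(-22) = (-25 + 15/2)*(-22) = -35/2*(-22) = 385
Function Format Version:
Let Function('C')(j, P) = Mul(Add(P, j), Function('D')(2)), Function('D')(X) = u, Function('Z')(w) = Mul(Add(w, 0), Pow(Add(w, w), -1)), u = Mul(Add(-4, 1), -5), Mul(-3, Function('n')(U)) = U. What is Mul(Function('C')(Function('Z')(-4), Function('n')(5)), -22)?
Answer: 385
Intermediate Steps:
Function('n')(U) = Mul(Rational(-1, 3), U)
u = 15 (u = Mul(-3, -5) = 15)
Function('Z')(w) = Rational(1, 2) (Function('Z')(w) = Mul(w, Pow(Mul(2, w), -1)) = Mul(w, Mul(Rational(1, 2), Pow(w, -1))) = Rational(1, 2))
Function('D')(X) = 15
Function('C')(j, P) = Add(Mul(15, P), Mul(15, j)) (Function('C')(j, P) = Mul(Add(P, j), 15) = Add(Mul(15, P), Mul(15, j)))
Mul(Function('C')(Function('Z')(-4), Function('n')(5)), -22) = Mul(Add(Mul(15, Mul(Rational(-1, 3), 5)), Mul(15, Rational(1, 2))), -22) = Mul(Add(Mul(15, Rational(-5, 3)), Rational(15, 2)), -22) = Mul(Add(-25, Rational(15, 2)), -22) = Mul(Rational(-35, 2), -22) = 385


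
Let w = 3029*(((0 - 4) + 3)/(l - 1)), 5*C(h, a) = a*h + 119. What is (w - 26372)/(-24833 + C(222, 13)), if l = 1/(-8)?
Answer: 53279/54522 ≈ 0.97720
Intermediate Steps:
l = -⅛ (l = 1*(-⅛) = -⅛ ≈ -0.12500)
C(h, a) = 119/5 + a*h/5 (C(h, a) = (a*h + 119)/5 = (119 + a*h)/5 = 119/5 + a*h/5)
w = 24232/9 (w = 3029*(((0 - 4) + 3)/(-⅛ - 1)) = 3029*((-4 + 3)/(-9/8)) = 3029*(-1*(-8/9)) = 3029*(8/9) = 24232/9 ≈ 2692.4)
(w - 26372)/(-24833 + C(222, 13)) = (24232/9 - 26372)/(-24833 + (119/5 + (⅕)*13*222)) = -213116/(9*(-24833 + (119/5 + 2886/5))) = -213116/(9*(-24833 + 601)) = -213116/9/(-24232) = -213116/9*(-1/24232) = 53279/54522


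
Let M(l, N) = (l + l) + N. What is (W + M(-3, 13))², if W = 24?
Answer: 961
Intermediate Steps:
M(l, N) = N + 2*l (M(l, N) = 2*l + N = N + 2*l)
(W + M(-3, 13))² = (24 + (13 + 2*(-3)))² = (24 + (13 - 6))² = (24 + 7)² = 31² = 961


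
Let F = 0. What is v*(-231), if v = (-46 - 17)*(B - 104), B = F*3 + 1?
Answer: -1498959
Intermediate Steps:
B = 1 (B = 0*3 + 1 = 0 + 1 = 1)
v = 6489 (v = (-46 - 17)*(1 - 104) = -63*(-103) = 6489)
v*(-231) = 6489*(-231) = -1498959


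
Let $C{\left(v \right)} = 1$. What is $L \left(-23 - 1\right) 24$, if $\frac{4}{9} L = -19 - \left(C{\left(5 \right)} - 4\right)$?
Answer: $20736$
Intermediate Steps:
$L = -36$ ($L = \frac{9 \left(-19 - \left(1 - 4\right)\right)}{4} = \frac{9 \left(-19 - -3\right)}{4} = \frac{9 \left(-19 + 3\right)}{4} = \frac{9}{4} \left(-16\right) = -36$)
$L \left(-23 - 1\right) 24 = - 36 \left(-23 - 1\right) 24 = \left(-36\right) \left(-24\right) 24 = 864 \cdot 24 = 20736$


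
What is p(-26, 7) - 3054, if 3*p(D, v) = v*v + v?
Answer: -9106/3 ≈ -3035.3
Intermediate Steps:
p(D, v) = v/3 + v**2/3 (p(D, v) = (v*v + v)/3 = (v**2 + v)/3 = (v + v**2)/3 = v/3 + v**2/3)
p(-26, 7) - 3054 = (1/3)*7*(1 + 7) - 3054 = (1/3)*7*8 - 3054 = 56/3 - 3054 = -9106/3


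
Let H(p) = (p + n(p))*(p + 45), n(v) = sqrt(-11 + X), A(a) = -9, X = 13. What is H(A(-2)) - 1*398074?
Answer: -398398 + 36*sqrt(2) ≈ -3.9835e+5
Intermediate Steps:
n(v) = sqrt(2) (n(v) = sqrt(-11 + 13) = sqrt(2))
H(p) = (45 + p)*(p + sqrt(2)) (H(p) = (p + sqrt(2))*(p + 45) = (p + sqrt(2))*(45 + p) = (45 + p)*(p + sqrt(2)))
H(A(-2)) - 1*398074 = ((-9)**2 + 45*(-9) + 45*sqrt(2) - 9*sqrt(2)) - 1*398074 = (81 - 405 + 45*sqrt(2) - 9*sqrt(2)) - 398074 = (-324 + 36*sqrt(2)) - 398074 = -398398 + 36*sqrt(2)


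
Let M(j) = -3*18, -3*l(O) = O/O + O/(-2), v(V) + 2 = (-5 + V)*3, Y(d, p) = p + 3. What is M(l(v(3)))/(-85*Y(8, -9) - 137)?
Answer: -54/373 ≈ -0.14477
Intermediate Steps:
Y(d, p) = 3 + p
v(V) = -17 + 3*V (v(V) = -2 + (-5 + V)*3 = -2 + (-15 + 3*V) = -17 + 3*V)
l(O) = -⅓ + O/6 (l(O) = -(O/O + O/(-2))/3 = -(1 + O*(-½))/3 = -(1 - O/2)/3 = -⅓ + O/6)
M(j) = -54
M(l(v(3)))/(-85*Y(8, -9) - 137) = -54/(-85*(3 - 9) - 137) = -54/(-85*(-6) - 137) = -54/(510 - 137) = -54/373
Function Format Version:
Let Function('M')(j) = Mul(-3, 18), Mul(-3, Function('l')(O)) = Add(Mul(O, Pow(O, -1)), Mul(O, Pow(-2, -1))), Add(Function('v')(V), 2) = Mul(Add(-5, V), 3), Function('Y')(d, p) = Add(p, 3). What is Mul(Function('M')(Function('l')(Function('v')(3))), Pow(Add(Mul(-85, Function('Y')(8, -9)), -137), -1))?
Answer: Rational(-54, 373) ≈ -0.14477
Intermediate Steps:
Function('Y')(d, p) = Add(3, p)
Function('v')(V) = Add(-17, Mul(3, V)) (Function('v')(V) = Add(-2, Mul(Add(-5, V), 3)) = Add(-2, Add(-15, Mul(3, V))) = Add(-17, Mul(3, V)))
Function('l')(O) = Add(Rational(-1, 3), Mul(Rational(1, 6), O)) (Function('l')(O) = Mul(Rational(-1, 3), Add(Mul(O, Pow(O, -1)), Mul(O, Pow(-2, -1)))) = Mul(Rational(-1, 3), Add(1, Mul(O, Rational(-1, 2)))) = Mul(Rational(-1, 3), Add(1, Mul(Rational(-1, 2), O))) = Add(Rational(-1, 3), Mul(Rational(1, 6), O)))
Function('M')(j) = -54
Mul(Function('M')(Function('l')(Function('v')(3))), Pow(Add(Mul(-85, Function('Y')(8, -9)), -137), -1)) = Mul(-54, Pow(Add(Mul(-85, Add(3, -9)), -137), -1)) = Mul(-54, Pow(Add(Mul(-85, -6), -137), -1)) = Mul(-54, Pow(Add(510, -137), -1)) = Mul(-54, Pow(373, -1)) = Mul(-54, Rational(1, 373)) = Rational(-54, 373)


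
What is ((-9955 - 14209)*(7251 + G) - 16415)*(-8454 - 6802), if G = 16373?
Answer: 8709143153256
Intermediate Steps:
((-9955 - 14209)*(7251 + G) - 16415)*(-8454 - 6802) = ((-9955 - 14209)*(7251 + 16373) - 16415)*(-8454 - 6802) = (-24164*23624 - 16415)*(-15256) = (-570850336 - 16415)*(-15256) = -570866751*(-15256) = 8709143153256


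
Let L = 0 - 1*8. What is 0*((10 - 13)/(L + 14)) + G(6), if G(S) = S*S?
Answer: 36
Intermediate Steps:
L = -8 (L = 0 - 8 = -8)
G(S) = S**2
0*((10 - 13)/(L + 14)) + G(6) = 0*((10 - 13)/(-8 + 14)) + 6**2 = 0*(-3/6) + 36 = 0*(-3*1/6) + 36 = 0*(-1/2) + 36 = 0 + 36 = 36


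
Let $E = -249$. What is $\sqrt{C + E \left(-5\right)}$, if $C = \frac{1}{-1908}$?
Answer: $\frac{\sqrt{125899327}}{318} \approx 35.285$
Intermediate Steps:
$C = - \frac{1}{1908} \approx -0.00052411$
$\sqrt{C + E \left(-5\right)} = \sqrt{- \frac{1}{1908} - -1245} = \sqrt{- \frac{1}{1908} + 1245} = \sqrt{\frac{2375459}{1908}} = \frac{\sqrt{125899327}}{318}$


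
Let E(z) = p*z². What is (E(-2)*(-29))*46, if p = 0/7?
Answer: 0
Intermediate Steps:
p = 0 (p = 0*(⅐) = 0)
E(z) = 0 (E(z) = 0*z² = 0)
(E(-2)*(-29))*46 = (0*(-29))*46 = 0*46 = 0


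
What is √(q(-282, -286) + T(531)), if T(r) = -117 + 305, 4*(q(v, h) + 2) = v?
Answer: √462/2 ≈ 10.747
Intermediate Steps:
q(v, h) = -2 + v/4
T(r) = 188
√(q(-282, -286) + T(531)) = √((-2 + (¼)*(-282)) + 188) = √((-2 - 141/2) + 188) = √(-145/2 + 188) = √(231/2) = √462/2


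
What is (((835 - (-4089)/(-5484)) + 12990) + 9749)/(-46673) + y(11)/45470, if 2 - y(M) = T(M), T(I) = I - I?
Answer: -979609232871/1939710277340 ≈ -0.50503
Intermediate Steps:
T(I) = 0
y(M) = 2 (y(M) = 2 - 1*0 = 2 + 0 = 2)
(((835 - (-4089)/(-5484)) + 12990) + 9749)/(-46673) + y(11)/45470 = (((835 - (-4089)/(-5484)) + 12990) + 9749)/(-46673) + 2/45470 = (((835 - (-4089)*(-1)/5484) + 12990) + 9749)*(-1/46673) + 2*(1/45470) = (((835 - 1*1363/1828) + 12990) + 9749)*(-1/46673) + 1/22735 = (((835 - 1363/1828) + 12990) + 9749)*(-1/46673) + 1/22735 = ((1525017/1828 + 12990) + 9749)*(-1/46673) + 1/22735 = (25270737/1828 + 9749)*(-1/46673) + 1/22735 = (43091909/1828)*(-1/46673) + 1/22735 = -43091909/85318244 + 1/22735 = -979609232871/1939710277340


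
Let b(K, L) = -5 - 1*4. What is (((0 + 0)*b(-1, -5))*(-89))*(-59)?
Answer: 0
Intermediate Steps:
b(K, L) = -9 (b(K, L) = -5 - 4 = -9)
(((0 + 0)*b(-1, -5))*(-89))*(-59) = (((0 + 0)*(-9))*(-89))*(-59) = ((0*(-9))*(-89))*(-59) = (0*(-89))*(-59) = 0*(-59) = 0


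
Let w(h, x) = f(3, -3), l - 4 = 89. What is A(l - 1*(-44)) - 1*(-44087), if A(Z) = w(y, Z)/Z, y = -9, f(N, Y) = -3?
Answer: 6039916/137 ≈ 44087.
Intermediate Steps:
l = 93 (l = 4 + 89 = 93)
w(h, x) = -3
A(Z) = -3/Z
A(l - 1*(-44)) - 1*(-44087) = -3/(93 - 1*(-44)) - 1*(-44087) = -3/(93 + 44) + 44087 = -3/137 + 44087 = 6039916/137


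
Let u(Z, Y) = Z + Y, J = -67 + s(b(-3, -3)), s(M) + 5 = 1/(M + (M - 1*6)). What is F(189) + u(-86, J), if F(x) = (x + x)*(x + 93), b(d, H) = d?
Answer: 1277255/12 ≈ 1.0644e+5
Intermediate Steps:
s(M) = -5 + 1/(-6 + 2*M) (s(M) = -5 + 1/(M + (M - 1*6)) = -5 + 1/(M + (M - 6)) = -5 + 1/(M + (-6 + M)) = -5 + 1/(-6 + 2*M))
J = -865/12 (J = -67 + (31 - 10*(-3))/(2*(-3 - 3)) = -67 + (1/2)*(31 + 30)/(-6) = -67 + (1/2)*(-1/6)*61 = -67 - 61/12 = -865/12 ≈ -72.083)
F(x) = 2*x*(93 + x) (F(x) = (2*x)*(93 + x) = 2*x*(93 + x))
u(Z, Y) = Y + Z
F(189) + u(-86, J) = 2*189*(93 + 189) + (-865/12 - 86) = 2*189*282 - 1897/12 = 106596 - 1897/12 = 1277255/12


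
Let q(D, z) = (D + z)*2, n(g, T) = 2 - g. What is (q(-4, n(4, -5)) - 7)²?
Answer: 361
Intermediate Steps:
q(D, z) = 2*D + 2*z
(q(-4, n(4, -5)) - 7)² = ((2*(-4) + 2*(2 - 1*4)) - 7)² = ((-8 + 2*(2 - 4)) - 7)² = ((-8 + 2*(-2)) - 7)² = ((-8 - 4) - 7)² = (-12 - 7)² = (-19)² = 361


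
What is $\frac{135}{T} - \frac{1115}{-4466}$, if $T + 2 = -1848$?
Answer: $\frac{72992}{413105} \approx 0.17669$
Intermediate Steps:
$T = -1850$ ($T = -2 - 1848 = -1850$)
$\frac{135}{T} - \frac{1115}{-4466} = \frac{135}{-1850} - \frac{1115}{-4466} = 135 \left(- \frac{1}{1850}\right) - - \frac{1115}{4466} = - \frac{27}{370} + \frac{1115}{4466} = \frac{72992}{413105}$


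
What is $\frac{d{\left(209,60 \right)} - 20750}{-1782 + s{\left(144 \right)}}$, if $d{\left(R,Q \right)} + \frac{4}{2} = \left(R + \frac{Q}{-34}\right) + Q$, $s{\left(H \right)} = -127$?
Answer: $\frac{348241}{32453} \approx 10.731$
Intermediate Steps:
$d{\left(R,Q \right)} = -2 + R + \frac{33 Q}{34}$ ($d{\left(R,Q \right)} = -2 + \left(\left(R + \frac{Q}{-34}\right) + Q\right) = -2 + \left(\left(R + Q \left(- \frac{1}{34}\right)\right) + Q\right) = -2 + \left(\left(R - \frac{Q}{34}\right) + Q\right) = -2 + \left(R + \frac{33 Q}{34}\right) = -2 + R + \frac{33 Q}{34}$)
$\frac{d{\left(209,60 \right)} - 20750}{-1782 + s{\left(144 \right)}} = \frac{\left(-2 + 209 + \frac{33}{34} \cdot 60\right) - 20750}{-1782 - 127} = \frac{\left(-2 + 209 + \frac{990}{17}\right) - 20750}{-1909} = \left(\frac{4509}{17} - 20750\right) \left(- \frac{1}{1909}\right) = \left(- \frac{348241}{17}\right) \left(- \frac{1}{1909}\right) = \frac{348241}{32453}$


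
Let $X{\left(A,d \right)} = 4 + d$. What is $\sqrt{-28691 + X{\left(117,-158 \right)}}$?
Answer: $3 i \sqrt{3205} \approx 169.84 i$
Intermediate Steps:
$\sqrt{-28691 + X{\left(117,-158 \right)}} = \sqrt{-28691 + \left(4 - 158\right)} = \sqrt{-28691 - 154} = \sqrt{-28845} = 3 i \sqrt{3205}$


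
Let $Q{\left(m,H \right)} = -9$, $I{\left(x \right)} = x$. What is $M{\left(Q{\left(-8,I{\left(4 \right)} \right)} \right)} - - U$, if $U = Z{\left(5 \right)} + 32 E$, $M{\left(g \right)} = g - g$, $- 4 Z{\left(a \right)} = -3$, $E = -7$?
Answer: $- \frac{893}{4} \approx -223.25$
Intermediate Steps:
$Z{\left(a \right)} = \frac{3}{4}$ ($Z{\left(a \right)} = \left(- \frac{1}{4}\right) \left(-3\right) = \frac{3}{4}$)
$M{\left(g \right)} = 0$
$U = - \frac{893}{4}$ ($U = \frac{3}{4} + 32 \left(-7\right) = \frac{3}{4} - 224 = - \frac{893}{4} \approx -223.25$)
$M{\left(Q{\left(-8,I{\left(4 \right)} \right)} \right)} - - U = 0 - \left(-1\right) \left(- \frac{893}{4}\right) = 0 - \frac{893}{4} = - \frac{893}{4}$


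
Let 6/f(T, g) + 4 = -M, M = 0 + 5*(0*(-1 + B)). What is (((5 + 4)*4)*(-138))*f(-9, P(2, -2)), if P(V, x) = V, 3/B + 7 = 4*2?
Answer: 7452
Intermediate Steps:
B = 3 (B = 3/(-7 + 4*2) = 3/(-7 + 8) = 3/1 = 3*1 = 3)
M = 0 (M = 0 + 5*(0*(-1 + 3)) = 0 + 5*(0*2) = 0 + 5*0 = 0 + 0 = 0)
f(T, g) = -3/2 (f(T, g) = 6/(-4 - 1*0) = 6/(-4 + 0) = 6/(-4) = 6*(-¼) = -3/2)
(((5 + 4)*4)*(-138))*f(-9, P(2, -2)) = (((5 + 4)*4)*(-138))*(-3/2) = ((9*4)*(-138))*(-3/2) = (36*(-138))*(-3/2) = -4968*(-3/2) = 7452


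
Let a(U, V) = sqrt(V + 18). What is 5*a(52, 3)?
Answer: 5*sqrt(21) ≈ 22.913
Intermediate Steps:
a(U, V) = sqrt(18 + V)
5*a(52, 3) = 5*sqrt(18 + 3) = 5*sqrt(21)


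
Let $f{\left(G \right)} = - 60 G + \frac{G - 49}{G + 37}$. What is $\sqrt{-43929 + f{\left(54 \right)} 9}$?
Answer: $\frac{3 i \sqrt{67249546}}{91} \approx 270.35 i$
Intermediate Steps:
$f{\left(G \right)} = - 60 G + \frac{-49 + G}{37 + G}$
$\sqrt{-43929 + f{\left(54 \right)} 9} = \sqrt{-43929 + \frac{-49 - 119826 - 60 \cdot 54^{2}}{37 + 54} \cdot 9} = \sqrt{-43929 + \frac{-49 - 119826 - 174960}{91} \cdot 9} = \sqrt{-43929 + \frac{1}{91} \left(-294835\right) 9} = \sqrt{-43929 - \frac{2653515}{91}} = \sqrt{- \frac{6651054}{91}} = \frac{3 i \sqrt{67249546}}{91}$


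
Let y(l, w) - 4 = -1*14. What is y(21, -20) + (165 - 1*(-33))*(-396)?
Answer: -78418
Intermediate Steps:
y(l, w) = -10 (y(l, w) = 4 - 1*14 = 4 - 14 = -10)
y(21, -20) + (165 - 1*(-33))*(-396) = -10 + (165 - 1*(-33))*(-396) = -10 + (165 + 33)*(-396) = -10 + 198*(-396) = -10 - 78408 = -78418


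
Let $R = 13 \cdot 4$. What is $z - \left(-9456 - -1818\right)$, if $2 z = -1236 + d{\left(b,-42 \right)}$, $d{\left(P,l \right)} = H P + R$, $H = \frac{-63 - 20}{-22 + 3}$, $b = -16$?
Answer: $\frac{133210}{19} \approx 7011.1$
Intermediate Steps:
$H = \frac{83}{19}$ ($H = - \frac{83}{-19} = \left(-83\right) \left(- \frac{1}{19}\right) = \frac{83}{19} \approx 4.3684$)
$R = 52$
$d{\left(P,l \right)} = 52 + \frac{83 P}{19}$ ($d{\left(P,l \right)} = \frac{83 P}{19} + 52 = 52 + \frac{83 P}{19}$)
$z = - \frac{11912}{19}$ ($z = \frac{-1236 + \left(52 + \frac{83}{19} \left(-16\right)\right)}{2} = \frac{-1236 + \left(52 - \frac{1328}{19}\right)}{2} = \frac{-1236 - \frac{340}{19}}{2} = \frac{1}{2} \left(- \frac{23824}{19}\right) = - \frac{11912}{19} \approx -626.95$)
$z - \left(-9456 - -1818\right) = - \frac{11912}{19} - \left(-9456 - -1818\right) = - \frac{11912}{19} - \left(-9456 + 1818\right) = - \frac{11912}{19} - -7638 = - \frac{11912}{19} + 7638 = \frac{133210}{19}$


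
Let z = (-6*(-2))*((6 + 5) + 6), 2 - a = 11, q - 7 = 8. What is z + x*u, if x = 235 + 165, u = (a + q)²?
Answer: 14604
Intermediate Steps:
q = 15 (q = 7 + 8 = 15)
a = -9 (a = 2 - 1*11 = 2 - 11 = -9)
u = 36 (u = (-9 + 15)² = 6² = 36)
z = 204 (z = 12*(11 + 6) = 12*17 = 204)
x = 400
z + x*u = 204 + 400*36 = 204 + 14400 = 14604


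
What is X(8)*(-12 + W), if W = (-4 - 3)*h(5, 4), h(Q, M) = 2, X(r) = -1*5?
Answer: 130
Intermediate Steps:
X(r) = -5
W = -14 (W = (-4 - 3)*2 = -7*2 = -14)
X(8)*(-12 + W) = -5*(-12 - 14) = -5*(-26) = 130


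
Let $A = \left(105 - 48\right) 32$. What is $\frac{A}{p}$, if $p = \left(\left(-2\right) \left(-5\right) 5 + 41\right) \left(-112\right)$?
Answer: $- \frac{114}{637} \approx -0.17896$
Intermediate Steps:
$A = 1824$ ($A = 57 \cdot 32 = 1824$)
$p = -10192$ ($p = \left(10 \cdot 5 + 41\right) \left(-112\right) = \left(50 + 41\right) \left(-112\right) = 91 \left(-112\right) = -10192$)
$\frac{A}{p} = \frac{1824}{-10192} = 1824 \left(- \frac{1}{10192}\right) = - \frac{114}{637}$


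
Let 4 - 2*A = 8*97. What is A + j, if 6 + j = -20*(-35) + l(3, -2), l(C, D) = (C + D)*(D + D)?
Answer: 304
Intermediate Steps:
l(C, D) = 2*D*(C + D) (l(C, D) = (C + D)*(2*D) = 2*D*(C + D))
A = -386 (A = 2 - 4*97 = 2 - ½*776 = 2 - 388 = -386)
j = 690 (j = -6 + (-20*(-35) + 2*(-2)*(3 - 2)) = -6 + (700 + 2*(-2)*1) = -6 + (700 - 4) = -6 + 696 = 690)
A + j = -386 + 690 = 304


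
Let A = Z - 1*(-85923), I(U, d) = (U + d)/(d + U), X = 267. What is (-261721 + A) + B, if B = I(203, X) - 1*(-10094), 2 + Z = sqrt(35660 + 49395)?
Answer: -165705 + sqrt(85055) ≈ -1.6541e+5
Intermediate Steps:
I(U, d) = 1 (I(U, d) = (U + d)/(U + d) = 1)
Z = -2 + sqrt(85055) (Z = -2 + sqrt(35660 + 49395) = -2 + sqrt(85055) ≈ 289.64)
B = 10095 (B = 1 - 1*(-10094) = 1 + 10094 = 10095)
A = 85921 + sqrt(85055) (A = (-2 + sqrt(85055)) - 1*(-85923) = (-2 + sqrt(85055)) + 85923 = 85921 + sqrt(85055) ≈ 86213.)
(-261721 + A) + B = (-261721 + (85921 + sqrt(85055))) + 10095 = (-175800 + sqrt(85055)) + 10095 = -165705 + sqrt(85055)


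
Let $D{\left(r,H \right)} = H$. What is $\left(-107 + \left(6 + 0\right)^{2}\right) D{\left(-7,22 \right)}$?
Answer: $-1562$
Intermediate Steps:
$\left(-107 + \left(6 + 0\right)^{2}\right) D{\left(-7,22 \right)} = \left(-107 + \left(6 + 0\right)^{2}\right) 22 = \left(-107 + 6^{2}\right) 22 = \left(-107 + 36\right) 22 = \left(-71\right) 22 = -1562$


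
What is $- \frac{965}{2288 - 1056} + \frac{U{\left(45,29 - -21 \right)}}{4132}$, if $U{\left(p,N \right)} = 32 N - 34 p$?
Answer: $- \frac{975285}{1272656} \approx -0.76634$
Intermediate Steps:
$U{\left(p,N \right)} = - 34 p + 32 N$
$- \frac{965}{2288 - 1056} + \frac{U{\left(45,29 - -21 \right)}}{4132} = - \frac{965}{2288 - 1056} + \frac{\left(-34\right) 45 + 32 \left(29 - -21\right)}{4132} = - \frac{965}{1232} + \left(-1530 + 32 \left(29 + 21\right)\right) \frac{1}{4132} = \left(-965\right) \frac{1}{1232} + \left(-1530 + 32 \cdot 50\right) \frac{1}{4132} = - \frac{965}{1232} + \left(-1530 + 1600\right) \frac{1}{4132} = - \frac{965}{1232} + 70 \cdot \frac{1}{4132} = - \frac{965}{1232} + \frac{35}{2066} = - \frac{975285}{1272656}$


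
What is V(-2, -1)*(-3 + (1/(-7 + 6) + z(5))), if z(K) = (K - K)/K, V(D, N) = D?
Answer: 8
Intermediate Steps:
z(K) = 0 (z(K) = 0/K = 0)
V(-2, -1)*(-3 + (1/(-7 + 6) + z(5))) = -2*(-3 + (1/(-7 + 6) + 0)) = -2*(-3 + (1/(-1) + 0)) = -2*(-3 + (-1 + 0)) = -2*(-3 - 1) = -2*(-4) = 8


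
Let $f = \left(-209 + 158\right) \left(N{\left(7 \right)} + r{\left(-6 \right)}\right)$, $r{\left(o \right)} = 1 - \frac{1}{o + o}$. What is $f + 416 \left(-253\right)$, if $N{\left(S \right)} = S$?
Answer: $- \frac{422641}{4} \approx -1.0566 \cdot 10^{5}$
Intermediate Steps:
$r{\left(o \right)} = 1 - \frac{1}{2 o}$
$f = - \frac{1649}{4}$ ($f = \left(-209 + 158\right) \left(7 + \frac{- \frac{1}{2} - 6}{-6}\right) = - 51 \left(7 - - \frac{13}{12}\right) = - 51 \left(7 + \frac{13}{12}\right) = \left(-51\right) \frac{97}{12} = - \frac{1649}{4} \approx -412.25$)
$f + 416 \left(-253\right) = - \frac{1649}{4} + 416 \left(-253\right) = - \frac{1649}{4} - 105248 = - \frac{422641}{4}$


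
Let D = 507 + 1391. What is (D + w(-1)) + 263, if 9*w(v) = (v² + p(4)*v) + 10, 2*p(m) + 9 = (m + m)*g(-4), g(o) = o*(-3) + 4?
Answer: 38801/18 ≈ 2155.6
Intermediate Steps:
g(o) = 4 - 3*o (g(o) = -3*o + 4 = 4 - 3*o)
D = 1898
p(m) = -9/2 + 16*m (p(m) = -9/2 + ((m + m)*(4 - 3*(-4)))/2 = -9/2 + ((2*m)*(4 + 12))/2 = -9/2 + ((2*m)*16)/2 = -9/2 + (32*m)/2 = -9/2 + 16*m)
w(v) = 10/9 + v²/9 + 119*v/18 (w(v) = ((v² + (-9/2 + 16*4)*v) + 10)/9 = ((v² + (-9/2 + 64)*v) + 10)/9 = ((v² + 119*v/2) + 10)/9 = (10 + v² + 119*v/2)/9 = 10/9 + v²/9 + 119*v/18)
(D + w(-1)) + 263 = (1898 + (10/9 + (⅑)*(-1)² + (119/18)*(-1))) + 263 = (1898 + (10/9 + (⅑)*1 - 119/18)) + 263 = (1898 + (10/9 + ⅑ - 119/18)) + 263 = (1898 - 97/18) + 263 = 34067/18 + 263 = 38801/18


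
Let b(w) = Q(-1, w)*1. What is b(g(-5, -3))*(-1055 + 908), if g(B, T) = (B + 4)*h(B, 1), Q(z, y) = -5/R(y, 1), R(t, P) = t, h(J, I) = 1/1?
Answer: -735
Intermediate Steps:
h(J, I) = 1 (h(J, I) = 1*1 = 1)
Q(z, y) = -5/y
g(B, T) = 4 + B (g(B, T) = (B + 4)*1 = (4 + B)*1 = 4 + B)
b(w) = -5/w (b(w) = -5/w*1 = -5/w)
b(g(-5, -3))*(-1055 + 908) = (-5/(4 - 5))*(-1055 + 908) = -5/(-1)*(-147) = -5*(-1)*(-147) = 5*(-147) = -735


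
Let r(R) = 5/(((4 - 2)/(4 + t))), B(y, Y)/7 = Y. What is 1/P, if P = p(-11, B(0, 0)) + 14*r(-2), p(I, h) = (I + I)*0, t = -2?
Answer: 1/70 ≈ 0.014286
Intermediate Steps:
B(y, Y) = 7*Y
p(I, h) = 0 (p(I, h) = (2*I)*0 = 0)
r(R) = 5 (r(R) = 5/(((4 - 2)/(4 - 2))) = 5/((2/2)) = 5/((2*(½))) = 5/1 = 5*1 = 5)
P = 70 (P = 0 + 14*5 = 0 + 70 = 70)
1/P = 1/70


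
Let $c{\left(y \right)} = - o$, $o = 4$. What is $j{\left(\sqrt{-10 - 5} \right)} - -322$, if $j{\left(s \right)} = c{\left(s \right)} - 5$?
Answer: $313$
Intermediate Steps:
$c{\left(y \right)} = -4$ ($c{\left(y \right)} = \left(-1\right) 4 = -4$)
$j{\left(s \right)} = -9$ ($j{\left(s \right)} = -4 - 5 = -9$)
$j{\left(\sqrt{-10 - 5} \right)} - -322 = -9 - -322 = -9 + 322 = 313$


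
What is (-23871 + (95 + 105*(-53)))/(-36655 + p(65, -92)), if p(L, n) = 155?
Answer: 29341/36500 ≈ 0.80386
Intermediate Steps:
(-23871 + (95 + 105*(-53)))/(-36655 + p(65, -92)) = (-23871 + (95 + 105*(-53)))/(-36655 + 155) = (-23871 + (95 - 5565))/(-36500) = (-23871 - 5470)*(-1/36500) = -29341*(-1/36500) = 29341/36500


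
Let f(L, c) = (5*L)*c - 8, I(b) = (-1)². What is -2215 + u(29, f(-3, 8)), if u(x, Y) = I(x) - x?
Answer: -2243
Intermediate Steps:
I(b) = 1
f(L, c) = -8 + 5*L*c (f(L, c) = 5*L*c - 8 = -8 + 5*L*c)
u(x, Y) = 1 - x
-2215 + u(29, f(-3, 8)) = -2215 + (1 - 1*29) = -2215 + (1 - 29) = -2215 - 28 = -2243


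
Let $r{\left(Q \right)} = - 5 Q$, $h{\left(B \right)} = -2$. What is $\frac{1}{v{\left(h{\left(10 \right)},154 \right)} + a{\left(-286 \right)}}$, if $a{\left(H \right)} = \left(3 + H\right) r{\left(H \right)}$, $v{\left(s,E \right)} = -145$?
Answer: $- \frac{1}{404835} \approx -2.4701 \cdot 10^{-6}$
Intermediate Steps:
$a{\left(H \right)} = - 5 H \left(3 + H\right)$ ($a{\left(H \right)} = \left(3 + H\right) \left(- 5 H\right) = - 5 H \left(3 + H\right)$)
$\frac{1}{v{\left(h{\left(10 \right)},154 \right)} + a{\left(-286 \right)}} = \frac{1}{-145 - - 1430 \left(3 - 286\right)} = \frac{1}{-145 - \left(-1430\right) \left(-283\right)} = \frac{1}{-145 - 404690} = \frac{1}{-404835} = - \frac{1}{404835}$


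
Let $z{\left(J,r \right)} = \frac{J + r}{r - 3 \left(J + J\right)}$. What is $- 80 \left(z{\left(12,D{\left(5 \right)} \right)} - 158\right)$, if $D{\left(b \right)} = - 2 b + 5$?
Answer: $\frac{139120}{11} \approx 12647.0$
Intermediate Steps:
$D{\left(b \right)} = 5 - 2 b$
$z{\left(J,r \right)} = \frac{J + r}{r - 6 J}$ ($z{\left(J,r \right)} = \frac{J + r}{r - 3 \cdot 2 J} = \frac{J + r}{r - 6 J}$)
$- 80 \left(z{\left(12,D{\left(5 \right)} \right)} - 158\right) = - 80 \left(\frac{12 + \left(5 - 10\right)}{\left(5 - 10\right) - 72} - 158\right) = - 80 \left(\frac{12 - 5}{-5 - 72} - 158\right) = - 80 \left(\frac{1}{-77} \cdot 7 - 158\right) = - 80 \left(\left(- \frac{1}{77}\right) 7 - 158\right) = - 80 \left(- \frac{1}{11} - 158\right) = \left(-80\right) \left(- \frac{1739}{11}\right) = \frac{139120}{11}$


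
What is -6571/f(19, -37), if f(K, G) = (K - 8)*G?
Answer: 6571/407 ≈ 16.145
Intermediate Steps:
f(K, G) = G*(-8 + K) (f(K, G) = (-8 + K)*G = G*(-8 + K))
-6571/f(19, -37) = -6571*(-1/(37*(-8 + 19))) = -6571/((-37*11)) = -6571/(-407) = -6571*(-1/407) = 6571/407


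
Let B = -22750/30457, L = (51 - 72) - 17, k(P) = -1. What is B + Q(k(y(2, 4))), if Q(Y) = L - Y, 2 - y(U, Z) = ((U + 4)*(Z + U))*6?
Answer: -164237/4351 ≈ -37.747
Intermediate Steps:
y(U, Z) = 2 - 6*(4 + U)*(U + Z) (y(U, Z) = 2 - (U + 4)*(Z + U)*6 = 2 - (4 + U)*(U + Z)*6 = 2 - 6*(4 + U)*(U + Z))
L = -38 (L = -21 - 17 = -38)
Q(Y) = -38 - Y
B = -3250/4351 (B = -22750*1/30457 = -3250/4351 ≈ -0.74695)
B + Q(k(y(2, 4))) = -3250/4351 + (-38 - 1*(-1)) = -3250/4351 + (-38 + 1) = -3250/4351 - 37 = -164237/4351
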